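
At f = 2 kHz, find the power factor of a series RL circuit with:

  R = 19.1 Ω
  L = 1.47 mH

Step 1 — Angular frequency: ω = 2π·f = 2π·2000 = 1.257e+04 rad/s.
Step 2 — Component impedances:
  R: Z = R = 19.1 Ω
  L: Z = jωL = j·1.257e+04·0.00147 = 0 + j18.47 Ω
Step 3 — Series combination: Z_total = R + L = 19.1 + j18.47 Ω = 26.57∠44.0° Ω.
Step 4 — Power factor: PF = cos(φ) = Re(Z)/|Z| = 19.1/26.572 = 0.7188.
Step 5 — Type: Im(Z) = 18.47 ⇒ lagging (phase φ = 44.0°).

PF = 0.7188 (lagging, φ = 44.0°)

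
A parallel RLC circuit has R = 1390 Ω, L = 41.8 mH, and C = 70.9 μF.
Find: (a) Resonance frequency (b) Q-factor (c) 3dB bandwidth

Step 1 — Resonance: ω₀ = 1/√(LC) = 1/√(0.0418·7.09e-05) = 580.9 rad/s.
Step 2 — f₀ = ω₀/(2π) = 92.45 Hz.
Step 3 — Parallel Q: Q = R/(ω₀L) = 1390/(580.9·0.0418) = 57.25.
Step 4 — Bandwidth: Δω = ω₀/Q = 10.15 rad/s; BW = Δω/(2π) = 1.615 Hz.

(a) f₀ = 92.45 Hz  (b) Q = 57.25  (c) BW = 1.615 Hz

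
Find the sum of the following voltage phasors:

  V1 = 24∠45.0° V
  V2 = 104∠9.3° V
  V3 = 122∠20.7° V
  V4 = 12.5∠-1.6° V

Step 1 — Convert each phasor to rectangular form:
  V1 = 24·(cos(45.0°) + j·sin(45.0°)) = 16.97 + j16.97 V
  V2 = 104·(cos(9.3°) + j·sin(9.3°)) = 102.6 + j16.81 V
  V3 = 122·(cos(20.7°) + j·sin(20.7°)) = 114.1 + j43.12 V
  V4 = 12.5·(cos(-1.6°) + j·sin(-1.6°)) = 12.5 - j0.349 V
Step 2 — Sum components: V_total = 246.2 + j76.55 V.
Step 3 — Convert to polar: |V_total| = 257.8 V, ∠V_total = 17.3°.

V_total = 257.8∠17.3° V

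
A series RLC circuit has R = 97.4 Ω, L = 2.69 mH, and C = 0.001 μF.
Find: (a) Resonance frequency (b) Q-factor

Step 1 — Resonance condition Im(Z)=0 gives ω₀ = 1/√(LC).
Step 2 — ω₀ = 1/√(0.00269·1e-09) = 6.097e+05 rad/s.
Step 3 — f₀ = ω₀/(2π) = 9.704e+04 Hz.
Step 4 — Series Q: Q = ω₀L/R = 6.097e+05·0.00269/97.4 = 16.84.

(a) f₀ = 9.704e+04 Hz  (b) Q = 16.84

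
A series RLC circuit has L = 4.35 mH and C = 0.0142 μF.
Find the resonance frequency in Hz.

Step 1 — Resonance condition Im(Z)=0 gives ω₀ = 1/√(LC).
Step 2 — ω₀ = 1/√(0.00435·1.42e-08) = 1.272e+05 rad/s.
Step 3 — f₀ = ω₀/(2π) = 2.025e+04 Hz.

f₀ = 2.025e+04 Hz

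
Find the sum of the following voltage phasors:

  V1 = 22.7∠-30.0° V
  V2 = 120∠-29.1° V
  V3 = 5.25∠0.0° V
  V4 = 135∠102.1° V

Step 1 — Convert each phasor to rectangular form:
  V1 = 22.7·(cos(-30.0°) + j·sin(-30.0°)) = 19.66 - j11.35 V
  V2 = 120·(cos(-29.1°) + j·sin(-29.1°)) = 104.9 - j58.36 V
  V3 = 5.25·(cos(0.0°) + j·sin(0.0°)) = 5.25 V
  V4 = 135·(cos(102.1°) + j·sin(102.1°)) = -28.3 + j132 V
Step 2 — Sum components: V_total = 101.5 + j62.29 V.
Step 3 — Convert to polar: |V_total| = 119.1 V, ∠V_total = 31.5°.

V_total = 119.1∠31.5° V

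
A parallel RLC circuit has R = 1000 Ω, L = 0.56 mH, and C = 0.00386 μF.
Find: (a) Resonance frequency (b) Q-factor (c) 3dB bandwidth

Step 1 — Resonance: ω₀ = 1/√(LC) = 1/√(0.00056·3.86e-09) = 6.802e+05 rad/s.
Step 2 — f₀ = ω₀/(2π) = 1.083e+05 Hz.
Step 3 — Parallel Q: Q = R/(ω₀L) = 1000/(6.802e+05·0.00056) = 2.625.
Step 4 — Bandwidth: Δω = ω₀/Q = 2.591e+05 rad/s; BW = Δω/(2π) = 4.123e+04 Hz.

(a) f₀ = 1.083e+05 Hz  (b) Q = 2.625  (c) BW = 4.123e+04 Hz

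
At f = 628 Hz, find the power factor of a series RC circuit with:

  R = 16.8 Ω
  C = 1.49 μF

Step 1 — Angular frequency: ω = 2π·f = 2π·628 = 3946 rad/s.
Step 2 — Component impedances:
  R: Z = R = 16.8 Ω
  C: Z = 1/(jωC) = -j/(ω·C) = 0 - j170.1 Ω
Step 3 — Series combination: Z_total = R + C = 16.8 - j170.1 Ω = 170.9∠-84.4° Ω.
Step 4 — Power factor: PF = cos(φ) = Re(Z)/|Z| = 16.8/170.92 = 0.09829.
Step 5 — Type: Im(Z) = -170.1 ⇒ leading (phase φ = -84.4°).

PF = 0.09829 (leading, φ = -84.4°)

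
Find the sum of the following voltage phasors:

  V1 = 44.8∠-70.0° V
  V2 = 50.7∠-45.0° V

Step 1 — Convert each phasor to rectangular form:
  V1 = 44.8·(cos(-70.0°) + j·sin(-70.0°)) = 15.32 - j42.1 V
  V2 = 50.7·(cos(-45.0°) + j·sin(-45.0°)) = 35.85 - j35.85 V
Step 2 — Sum components: V_total = 51.17 - j77.95 V.
Step 3 — Convert to polar: |V_total| = 93.25 V, ∠V_total = -56.7°.

V_total = 93.25∠-56.7° V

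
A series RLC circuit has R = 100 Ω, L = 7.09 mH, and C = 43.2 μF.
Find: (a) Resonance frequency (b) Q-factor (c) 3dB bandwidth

Step 1 — Resonance condition Im(Z)=0 gives ω₀ = 1/√(LC).
Step 2 — ω₀ = 1/√(0.00709·4.32e-05) = 1807 rad/s.
Step 3 — f₀ = ω₀/(2π) = 287.6 Hz.
Step 4 — Series Q: Q = ω₀L/R = 1807·0.00709/100 = 0.1281.
Step 5 — 3dB bandwidth: Δω = ω₀/Q = 1.41e+04 rad/s; BW = Δω/(2π) = 2245 Hz.

(a) f₀ = 287.6 Hz  (b) Q = 0.1281  (c) BW = 2245 Hz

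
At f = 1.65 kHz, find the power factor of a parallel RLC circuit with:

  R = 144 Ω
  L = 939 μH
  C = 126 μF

Step 1 — Angular frequency: ω = 2π·f = 2π·1650 = 1.037e+04 rad/s.
Step 2 — Component impedances:
  R: Z = R = 144 Ω
  L: Z = jωL = j·1.037e+04·0.000939 = 0 + j9.735 Ω
  C: Z = 1/(jωC) = -j/(ω·C) = 0 - j0.7655 Ω
Step 3 — Parallel combination: 1/Z_total = 1/R + 1/L + 1/C; Z_total = 0.004794 - j0.8308 Ω = 0.8309∠-89.7° Ω.
Step 4 — Power factor: PF = cos(φ) = Re(Z)/|Z| = 0.004794/0.8309 = 0.00577.
Step 5 — Type: Im(Z) = -0.8308 ⇒ leading (phase φ = -89.7°).

PF = 0.00577 (leading, φ = -89.7°)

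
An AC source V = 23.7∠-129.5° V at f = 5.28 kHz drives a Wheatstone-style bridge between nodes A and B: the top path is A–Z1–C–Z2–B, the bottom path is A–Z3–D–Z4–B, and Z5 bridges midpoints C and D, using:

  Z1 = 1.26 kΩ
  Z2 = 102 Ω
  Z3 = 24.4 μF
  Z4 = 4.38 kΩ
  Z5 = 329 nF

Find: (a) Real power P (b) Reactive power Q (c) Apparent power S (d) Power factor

Step 1 — Angular frequency: ω = 2π·f = 2π·5280 = 3.318e+04 rad/s.
Step 2 — Component impedances:
  Z1: Z = R = 1260 Ω
  Z2: Z = R = 102 Ω
  Z3: Z = 1/(jωC) = -j/(ω·C) = 0 - j1.235 Ω
  Z4: Z = R = 4380 Ω
  Z5: Z = 1/(jωC) = -j/(ω·C) = 0 - j91.62 Ω
Step 3 — Bridge requires nodal analysis (the Z5 bridge couples midpoints C and D, so the two paths cannot be reduced to a simple series/parallel combination). Setting node B to ground and injecting 1 A at node A, the 3-node admittance system at A, C, D solves to V_A = Z_AB = 107.9 - j87.96 Ω = 139.2∠-39.2° Ω.
Step 4 — Source phasor: V = 23.7∠-129.5° V = -15.08 - j18.29 V.
Step 5 — Current: I = V / Z = -0.0009586 - j0.1702 A = 0.1702∠-90.3° A.
Step 6 — Complex power: S = V·I* = 3.127 - j2.548 VA.
Step 7 — Real power: P = Re(S) = 3.127 W.
Step 8 — Reactive power: Q = Im(S) = -2.548 VAR.
Step 9 — Apparent power: |S| = 4.034 VA.
Step 10 — Power factor: PF = P/|S| = 0.7752 (leading).

(a) P = 3.127 W  (b) Q = -2.548 VAR  (c) S = 4.034 VA  (d) PF = 0.7752 (leading)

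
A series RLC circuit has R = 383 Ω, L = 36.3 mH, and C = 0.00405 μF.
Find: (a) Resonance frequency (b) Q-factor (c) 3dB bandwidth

Step 1 — Resonance condition Im(Z)=0 gives ω₀ = 1/√(LC).
Step 2 — ω₀ = 1/√(0.0363·4.05e-09) = 8.247e+04 rad/s.
Step 3 — f₀ = ω₀/(2π) = 1.313e+04 Hz.
Step 4 — Series Q: Q = ω₀L/R = 8.247e+04·0.0363/383 = 7.817.
Step 5 — 3dB bandwidth: Δω = ω₀/Q = 1.055e+04 rad/s; BW = Δω/(2π) = 1679 Hz.

(a) f₀ = 1.313e+04 Hz  (b) Q = 7.817  (c) BW = 1679 Hz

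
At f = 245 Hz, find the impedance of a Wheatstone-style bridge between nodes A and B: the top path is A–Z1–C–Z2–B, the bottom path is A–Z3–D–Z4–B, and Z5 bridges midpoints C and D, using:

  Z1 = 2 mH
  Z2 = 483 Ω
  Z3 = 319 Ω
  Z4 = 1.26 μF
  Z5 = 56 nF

Step 1 — Angular frequency: ω = 2π·f = 2π·245 = 1539 rad/s.
Step 2 — Component impedances:
  Z1: Z = jωL = j·1539·0.002 = 0 + j3.079 Ω
  Z2: Z = R = 483 Ω
  Z3: Z = R = 319 Ω
  Z4: Z = 1/(jωC) = -j/(ω·C) = 0 - j515.6 Ω
  Z5: Z = 1/(jωC) = -j/(ω·C) = 0 - j1.16e+04 Ω
Step 3 — Bridge requires nodal analysis (the Z5 bridge couples midpoints C and D, so the two paths cannot be reduced to a simple series/parallel combination). Setting node B to ground and injecting 1 A at node A, the 3-node admittance system at A, C, D solves to V_A = Z_AB = 280.1 - j132.5 Ω = 309.9∠-25.3° Ω.

Z = 280.1 - j132.5 Ω = 309.9∠-25.3° Ω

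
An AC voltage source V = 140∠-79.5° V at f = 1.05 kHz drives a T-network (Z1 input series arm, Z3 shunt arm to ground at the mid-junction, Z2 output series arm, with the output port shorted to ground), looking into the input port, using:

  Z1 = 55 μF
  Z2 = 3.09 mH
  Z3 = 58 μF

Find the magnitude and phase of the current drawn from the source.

Step 1 — Angular frequency: ω = 2π·f = 2π·1050 = 6597 rad/s.
Step 2 — Component impedances:
  Z1: Z = 1/(jωC) = -j/(ω·C) = 0 - j2.756 Ω
  Z2: Z = jωL = j·6597·0.00309 = 0 + j20.39 Ω
  Z3: Z = 1/(jωC) = -j/(ω·C) = 0 - j2.613 Ω
Step 3 — With the output port shorted to ground, the output series arm Z2 runs from the junction to ground; the shunt arm Z3 also runs from the junction to ground. They appear in parallel: Z3 || Z2 = 0 - j2.998 Ω.
Step 4 — Series with input arm Z1: Z_in = Z1 + (Z3 || Z2) = 0 - j5.754 Ω = 5.754∠-90.0° Ω.
Step 5 — Source phasor: V = 140∠-79.5° V = 25.51 - j137.7 V.
Step 6 — Ohm's law: I = V / Z_total = (25.51 - j137.7) / (0 - j5.754) = 23.93 + j4.434 A.
Step 7 — Convert to polar: |I| = 24.33 A, ∠I = 10.5°.

I = 24.33∠10.5° A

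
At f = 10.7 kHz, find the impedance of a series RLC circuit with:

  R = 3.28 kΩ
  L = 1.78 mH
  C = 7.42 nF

Step 1 — Angular frequency: ω = 2π·f = 2π·1.07e+04 = 6.723e+04 rad/s.
Step 2 — Component impedances:
  R: Z = R = 3280 Ω
  L: Z = jωL = j·6.723e+04·0.00178 = 0 + j119.7 Ω
  C: Z = 1/(jωC) = -j/(ω·C) = 0 - j2005 Ω
Step 3 — Series combination: Z_total = R + L + C = 3280 - j1885 Ω = 3783∠-29.9° Ω.

Z = 3280 - j1885 Ω = 3783∠-29.9° Ω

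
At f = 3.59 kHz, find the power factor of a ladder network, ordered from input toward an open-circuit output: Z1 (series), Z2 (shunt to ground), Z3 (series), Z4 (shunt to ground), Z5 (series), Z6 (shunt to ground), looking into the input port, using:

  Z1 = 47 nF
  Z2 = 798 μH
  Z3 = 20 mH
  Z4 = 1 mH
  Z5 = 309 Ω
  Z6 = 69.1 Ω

Step 1 — Angular frequency: ω = 2π·f = 2π·3590 = 2.256e+04 rad/s.
Step 2 — Component impedances:
  Z1: Z = 1/(jωC) = -j/(ω·C) = 0 - j943.3 Ω
  Z2: Z = jωL = j·2.256e+04·0.000798 = 0 + j18 Ω
  Z3: Z = jωL = j·2.256e+04·0.02 = 0 + j451.1 Ω
  Z4: Z = jωL = j·2.256e+04·0.001 = 0 + j22.56 Ω
  Z5: Z = R = 309 Ω
  Z6: Z = R = 69.1 Ω
Step 3 — Ladder network (open output): work backward from the far end, alternating series and parallel combinations. Z_in = 0.001798 - j925.9 Ω = 925.9∠-90.0° Ω.
Step 4 — Power factor: PF = cos(φ) = Re(Z)/|Z| = 0.001798/925.9 = 1.942e-06.
Step 5 — Type: Im(Z) = -925.9 ⇒ leading (phase φ = -90.0°).

PF = 1.942e-06 (leading, φ = -90.0°)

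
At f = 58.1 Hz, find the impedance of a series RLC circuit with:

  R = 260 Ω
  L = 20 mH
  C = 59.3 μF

Step 1 — Angular frequency: ω = 2π·f = 2π·58.1 = 365.1 rad/s.
Step 2 — Component impedances:
  R: Z = R = 260 Ω
  L: Z = jωL = j·365.1·0.02 = 0 + j7.301 Ω
  C: Z = 1/(jωC) = -j/(ω·C) = 0 - j46.19 Ω
Step 3 — Series combination: Z_total = R + L + C = 260 - j38.89 Ω = 262.9∠-8.5° Ω.

Z = 260 - j38.89 Ω = 262.9∠-8.5° Ω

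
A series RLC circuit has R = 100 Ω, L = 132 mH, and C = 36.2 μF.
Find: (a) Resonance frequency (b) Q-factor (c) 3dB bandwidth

Step 1 — Resonance: ω₀ = 1/√(LC) = 1/√(0.132·3.62e-05) = 457.5 rad/s.
Step 2 — f₀ = ω₀/(2π) = 72.81 Hz.
Step 3 — Series Q: Q = ω₀L/R = 457.5·0.132/100 = 0.6039.
Step 4 — Bandwidth: Δω = ω₀/Q = 757.6 rad/s; BW = Δω/(2π) = 120.6 Hz.

(a) f₀ = 72.81 Hz  (b) Q = 0.6039  (c) BW = 120.6 Hz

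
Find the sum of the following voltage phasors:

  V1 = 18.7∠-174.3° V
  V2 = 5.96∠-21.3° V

Step 1 — Convert each phasor to rectangular form:
  V1 = 18.7·(cos(-174.3°) + j·sin(-174.3°)) = -18.61 - j1.857 V
  V2 = 5.96·(cos(-21.3°) + j·sin(-21.3°)) = 5.553 - j2.165 V
Step 2 — Sum components: V_total = -13.05 - j4.022 V.
Step 3 — Convert to polar: |V_total| = 13.66 V, ∠V_total = -162.9°.

V_total = 13.66∠-162.9° V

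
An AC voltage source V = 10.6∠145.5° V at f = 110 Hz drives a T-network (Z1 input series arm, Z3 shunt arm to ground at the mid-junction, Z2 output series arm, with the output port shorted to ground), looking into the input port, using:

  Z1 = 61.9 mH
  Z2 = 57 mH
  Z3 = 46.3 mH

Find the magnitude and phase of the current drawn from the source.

Step 1 — Angular frequency: ω = 2π·f = 2π·110 = 691.2 rad/s.
Step 2 — Component impedances:
  Z1: Z = jωL = j·691.2·0.0619 = 0 + j42.78 Ω
  Z2: Z = jωL = j·691.2·0.057 = 0 + j39.4 Ω
  Z3: Z = jωL = j·691.2·0.0463 = 0 + j32 Ω
Step 3 — With the output port shorted to ground, the output series arm Z2 runs from the junction to ground; the shunt arm Z3 also runs from the junction to ground. They appear in parallel: Z3 || Z2 = 0 + j17.66 Ω.
Step 4 — Series with input arm Z1: Z_in = Z1 + (Z3 || Z2) = 0 + j60.44 Ω = 60.44∠90.0° Ω.
Step 5 — Source phasor: V = 10.6∠145.5° V = -8.736 + j6.004 V.
Step 6 — Ohm's law: I = V / Z_total = (-8.736 + j6.004) / (0 + j60.44) = 0.09934 + j0.1445 A.
Step 7 — Convert to polar: |I| = 0.1754 A, ∠I = 55.5°.

I = 0.1754∠55.5° A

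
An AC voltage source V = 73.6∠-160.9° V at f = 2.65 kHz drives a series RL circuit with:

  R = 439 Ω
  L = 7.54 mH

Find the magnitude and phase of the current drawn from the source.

Step 1 — Angular frequency: ω = 2π·f = 2π·2650 = 1.665e+04 rad/s.
Step 2 — Component impedances:
  R: Z = R = 439 Ω
  L: Z = jωL = j·1.665e+04·0.00754 = 0 + j125.5 Ω
Step 3 — Series combination: Z_total = R + L = 439 + j125.5 Ω = 456.6∠16.0° Ω.
Step 4 — Source phasor: V = 73.6∠-160.9° V = -69.55 - j24.08 V.
Step 5 — Ohm's law: I = V / Z_total = (-69.55 - j24.08) / (439 + j125.5) = -0.1609 - j0.008831 A.
Step 6 — Convert to polar: |I| = 0.1612 A, ∠I = -176.9°.

I = 0.1612∠-176.9° A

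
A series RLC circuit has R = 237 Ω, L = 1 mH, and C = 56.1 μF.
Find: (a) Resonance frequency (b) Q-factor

Step 1 — Resonance condition Im(Z)=0 gives ω₀ = 1/√(LC).
Step 2 — ω₀ = 1/√(0.001·5.61e-05) = 4222 rad/s.
Step 3 — f₀ = ω₀/(2π) = 672 Hz.
Step 4 — Series Q: Q = ω₀L/R = 4222·0.001/237 = 0.01781.

(a) f₀ = 672 Hz  (b) Q = 0.01781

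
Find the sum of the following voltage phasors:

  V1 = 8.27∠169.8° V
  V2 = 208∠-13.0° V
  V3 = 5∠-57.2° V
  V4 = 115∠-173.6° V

Step 1 — Convert each phasor to rectangular form:
  V1 = 8.27·(cos(169.8°) + j·sin(169.8°)) = -8.139 + j1.464 V
  V2 = 208·(cos(-13.0°) + j·sin(-13.0°)) = 202.7 - j46.79 V
  V3 = 5·(cos(-57.2°) + j·sin(-57.2°)) = 2.709 - j4.203 V
  V4 = 115·(cos(-173.6°) + j·sin(-173.6°)) = -114.3 - j12.82 V
Step 2 — Sum components: V_total = 82.95 - j62.35 V.
Step 3 — Convert to polar: |V_total| = 103.8 V, ∠V_total = -36.9°.

V_total = 103.8∠-36.9° V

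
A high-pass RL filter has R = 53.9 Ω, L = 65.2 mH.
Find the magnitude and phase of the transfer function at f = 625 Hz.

Step 1 — Angular frequency: ω = 2π·625 = 3927 rad/s.
Step 2 — Transfer function: H(jω) = jωL/(R + jωL).
Step 3 — Numerator jωL = j·256; denominator R + jωL = 53.9 + j256.
Step 4 — H = 0.9576 + j0.2016.
Step 5 — Magnitude: |H| = 0.9786 (-0.2 dB); phase: φ = 11.9°.

|H| = 0.9786 (-0.2 dB), φ = 11.9°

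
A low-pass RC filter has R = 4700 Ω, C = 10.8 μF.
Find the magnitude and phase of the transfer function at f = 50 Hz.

Step 1 — Angular frequency: ω = 2π·50 = 314.2 rad/s.
Step 2 — Transfer function: H(jω) = 1/(1 + jωRC).
Step 3 — Denominator: 1 + jωRC = 1 + j·314.2·4700·1.08e-05 = 1 + j15.95.
Step 4 — H = 0.003917 - j0.06246.
Step 5 — Magnitude: |H| = 0.06259 (-24.1 dB); phase: φ = -86.4°.

|H| = 0.06259 (-24.1 dB), φ = -86.4°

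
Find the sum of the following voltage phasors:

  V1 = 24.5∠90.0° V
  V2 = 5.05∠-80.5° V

Step 1 — Convert each phasor to rectangular form:
  V1 = 24.5·(cos(90.0°) + j·sin(90.0°)) = 0 + j24.5 V
  V2 = 5.05·(cos(-80.5°) + j·sin(-80.5°)) = 0.8335 - j4.981 V
Step 2 — Sum components: V_total = 0.8335 + j19.52 V.
Step 3 — Convert to polar: |V_total| = 19.54 V, ∠V_total = 87.6°.

V_total = 19.54∠87.6° V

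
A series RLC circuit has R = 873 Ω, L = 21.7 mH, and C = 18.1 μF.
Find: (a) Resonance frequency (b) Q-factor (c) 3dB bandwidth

Step 1 — Resonance: ω₀ = 1/√(LC) = 1/√(0.0217·1.81e-05) = 1596 rad/s.
Step 2 — f₀ = ω₀/(2π) = 254 Hz.
Step 3 — Series Q: Q = ω₀L/R = 1596·0.0217/873 = 0.03966.
Step 4 — Bandwidth: Δω = ω₀/Q = 4.023e+04 rad/s; BW = Δω/(2π) = 6403 Hz.

(a) f₀ = 254 Hz  (b) Q = 0.03966  (c) BW = 6403 Hz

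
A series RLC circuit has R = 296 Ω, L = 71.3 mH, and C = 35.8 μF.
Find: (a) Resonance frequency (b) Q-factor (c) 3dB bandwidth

Step 1 — Resonance condition Im(Z)=0 gives ω₀ = 1/√(LC).
Step 2 — ω₀ = 1/√(0.0713·3.58e-05) = 625.9 rad/s.
Step 3 — f₀ = ω₀/(2π) = 99.62 Hz.
Step 4 — Series Q: Q = ω₀L/R = 625.9·0.0713/296 = 0.1508.
Step 5 — 3dB bandwidth: Δω = ω₀/Q = 4151 rad/s; BW = Δω/(2π) = 660.7 Hz.

(a) f₀ = 99.62 Hz  (b) Q = 0.1508  (c) BW = 660.7 Hz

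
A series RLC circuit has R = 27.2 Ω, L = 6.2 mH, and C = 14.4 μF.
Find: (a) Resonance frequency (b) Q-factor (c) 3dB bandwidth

Step 1 — Resonance condition Im(Z)=0 gives ω₀ = 1/√(LC).
Step 2 — ω₀ = 1/√(0.0062·1.44e-05) = 3347 rad/s.
Step 3 — f₀ = ω₀/(2π) = 532.7 Hz.
Step 4 — Series Q: Q = ω₀L/R = 3347·0.0062/27.2 = 0.7629.
Step 5 — 3dB bandwidth: Δω = ω₀/Q = 4387 rad/s; BW = Δω/(2π) = 698.2 Hz.

(a) f₀ = 532.7 Hz  (b) Q = 0.7629  (c) BW = 698.2 Hz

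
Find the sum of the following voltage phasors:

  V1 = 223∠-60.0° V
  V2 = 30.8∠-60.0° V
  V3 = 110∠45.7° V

Step 1 — Convert each phasor to rectangular form:
  V1 = 223·(cos(-60.0°) + j·sin(-60.0°)) = 111.5 - j193.1 V
  V2 = 30.8·(cos(-60.0°) + j·sin(-60.0°)) = 15.4 - j26.67 V
  V3 = 110·(cos(45.7°) + j·sin(45.7°)) = 76.83 + j78.73 V
Step 2 — Sum components: V_total = 203.7 - j141.1 V.
Step 3 — Convert to polar: |V_total| = 247.8 V, ∠V_total = -34.7°.

V_total = 247.8∠-34.7° V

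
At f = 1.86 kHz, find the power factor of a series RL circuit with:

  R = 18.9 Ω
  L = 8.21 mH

Step 1 — Angular frequency: ω = 2π·f = 2π·1860 = 1.169e+04 rad/s.
Step 2 — Component impedances:
  R: Z = R = 18.9 Ω
  L: Z = jωL = j·1.169e+04·0.00821 = 0 + j95.95 Ω
Step 3 — Series combination: Z_total = R + L = 18.9 + j95.95 Ω = 97.79∠78.9° Ω.
Step 4 — Power factor: PF = cos(φ) = Re(Z)/|Z| = 18.9/97.79 = 0.1933.
Step 5 — Type: Im(Z) = 95.95 ⇒ lagging (phase φ = 78.9°).

PF = 0.1933 (lagging, φ = 78.9°)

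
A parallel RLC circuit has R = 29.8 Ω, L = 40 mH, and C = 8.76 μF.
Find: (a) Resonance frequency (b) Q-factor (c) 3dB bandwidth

Step 1 — Resonance: ω₀ = 1/√(LC) = 1/√(0.04·8.76e-06) = 1689 rad/s.
Step 2 — f₀ = ω₀/(2π) = 268.9 Hz.
Step 3 — Parallel Q: Q = R/(ω₀L) = 29.8/(1689·0.04) = 0.441.
Step 4 — Bandwidth: Δω = ω₀/Q = 3831 rad/s; BW = Δω/(2π) = 609.7 Hz.

(a) f₀ = 268.9 Hz  (b) Q = 0.441  (c) BW = 609.7 Hz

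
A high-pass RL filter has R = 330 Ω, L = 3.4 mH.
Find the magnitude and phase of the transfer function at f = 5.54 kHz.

Step 1 — Angular frequency: ω = 2π·5540 = 3.481e+04 rad/s.
Step 2 — Transfer function: H(jω) = jωL/(R + jωL).
Step 3 — Numerator jωL = j·118.4; denominator R + jωL = 330 + j118.4.
Step 4 — H = 0.114 + j0.3178.
Step 5 — Magnitude: |H| = 0.3376 (-9.4 dB); phase: φ = 70.3°.

|H| = 0.3376 (-9.4 dB), φ = 70.3°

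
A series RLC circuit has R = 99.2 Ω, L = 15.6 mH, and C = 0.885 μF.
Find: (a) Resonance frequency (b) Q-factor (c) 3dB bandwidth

Step 1 — Resonance: ω₀ = 1/√(LC) = 1/√(0.0156·8.85e-07) = 8511 rad/s.
Step 2 — f₀ = ω₀/(2π) = 1355 Hz.
Step 3 — Series Q: Q = ω₀L/R = 8511·0.0156/99.2 = 1.338.
Step 4 — Bandwidth: Δω = ω₀/Q = 6359 rad/s; BW = Δω/(2π) = 1012 Hz.

(a) f₀ = 1355 Hz  (b) Q = 1.338  (c) BW = 1012 Hz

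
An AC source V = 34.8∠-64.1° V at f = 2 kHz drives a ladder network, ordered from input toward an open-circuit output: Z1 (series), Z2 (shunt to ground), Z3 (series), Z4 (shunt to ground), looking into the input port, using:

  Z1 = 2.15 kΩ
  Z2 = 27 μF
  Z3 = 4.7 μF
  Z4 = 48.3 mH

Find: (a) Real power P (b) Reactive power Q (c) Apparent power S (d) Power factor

Step 1 — Angular frequency: ω = 2π·f = 2π·2000 = 1.257e+04 rad/s.
Step 2 — Component impedances:
  Z1: Z = R = 2150 Ω
  Z2: Z = 1/(jωC) = -j/(ω·C) = 0 - j2.947 Ω
  Z3: Z = 1/(jωC) = -j/(ω·C) = 0 - j16.93 Ω
  Z4: Z = jωL = j·1.257e+04·0.0483 = 0 + j607 Ω
Step 3 — Ladder network (open output): work backward from the far end, alternating series and parallel combinations. Z_in = 2150 - j2.962 Ω = 2150∠-0.1° Ω.
Step 4 — Source phasor: V = 34.8∠-64.1° V = 15.2 - j31.3 V.
Step 5 — Current: I = V / Z = 0.00709 - j0.01455 A = 0.01619∠-64.0° A.
Step 6 — Complex power: S = V·I* = 0.5633 - j0.000776 VA.
Step 7 — Real power: P = Re(S) = 0.5633 W.
Step 8 — Reactive power: Q = Im(S) = -0.000776 VAR.
Step 9 — Apparent power: |S| = 0.5633 VA.
Step 10 — Power factor: PF = P/|S| = 1 (leading).

(a) P = 0.5633 W  (b) Q = -0.000776 VAR  (c) S = 0.5633 VA  (d) PF = 1 (leading)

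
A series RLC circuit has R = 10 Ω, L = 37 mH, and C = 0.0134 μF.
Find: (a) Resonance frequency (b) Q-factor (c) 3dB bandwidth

Step 1 — Resonance: ω₀ = 1/√(LC) = 1/√(0.037·1.34e-08) = 4.491e+04 rad/s.
Step 2 — f₀ = ω₀/(2π) = 7148 Hz.
Step 3 — Series Q: Q = ω₀L/R = 4.491e+04·0.037/10 = 166.2.
Step 4 — Bandwidth: Δω = ω₀/Q = 270.3 rad/s; BW = Δω/(2π) = 43.01 Hz.

(a) f₀ = 7148 Hz  (b) Q = 166.2  (c) BW = 43.01 Hz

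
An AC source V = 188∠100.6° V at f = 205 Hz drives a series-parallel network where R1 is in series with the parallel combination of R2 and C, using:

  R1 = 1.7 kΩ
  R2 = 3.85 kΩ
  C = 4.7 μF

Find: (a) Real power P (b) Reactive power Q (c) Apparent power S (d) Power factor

Step 1 — Angular frequency: ω = 2π·f = 2π·205 = 1288 rad/s.
Step 2 — Component impedances:
  R1: Z = R = 1700 Ω
  R2: Z = R = 3850 Ω
  C: Z = 1/(jωC) = -j/(ω·C) = 0 - j165.2 Ω
Step 3 — Parallel branch: R2 || C = 1/(1/R2 + 1/C) = 7.074 - j164.9 Ω.
Step 4 — Series with R1: Z_total = R1 + (R2 || C) = 1707 - j164.9 Ω = 1715∠-5.5° Ω.
Step 5 — Source phasor: V = 188∠100.6° V = -34.58 + j184.8 V.
Step 6 — Current: I = V / Z = -0.03043 + j0.1053 A = 0.1096∠106.1° A.
Step 7 — Complex power: S = V·I* = 20.51 - j1.981 VA.
Step 8 — Real power: P = Re(S) = 20.51 W.
Step 9 — Reactive power: Q = Im(S) = -1.981 VAR.
Step 10 — Apparent power: |S| = 20.61 VA.
Step 11 — Power factor: PF = P/|S| = 0.9954 (leading).

(a) P = 20.51 W  (b) Q = -1.981 VAR  (c) S = 20.61 VA  (d) PF = 0.9954 (leading)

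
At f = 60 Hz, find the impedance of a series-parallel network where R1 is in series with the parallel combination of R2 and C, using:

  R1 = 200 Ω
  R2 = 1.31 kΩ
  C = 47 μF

Step 1 — Angular frequency: ω = 2π·f = 2π·60 = 377 rad/s.
Step 2 — Component impedances:
  R1: Z = R = 200 Ω
  R2: Z = R = 1310 Ω
  C: Z = 1/(jωC) = -j/(ω·C) = 0 - j56.44 Ω
Step 3 — Parallel branch: R2 || C = 1/(1/R2 + 1/C) = 2.427 - j56.33 Ω.
Step 4 — Series with R1: Z_total = R1 + (R2 || C) = 202.4 - j56.33 Ω = 210.1∠-15.6° Ω.

Z = 202.4 - j56.33 Ω = 210.1∠-15.6° Ω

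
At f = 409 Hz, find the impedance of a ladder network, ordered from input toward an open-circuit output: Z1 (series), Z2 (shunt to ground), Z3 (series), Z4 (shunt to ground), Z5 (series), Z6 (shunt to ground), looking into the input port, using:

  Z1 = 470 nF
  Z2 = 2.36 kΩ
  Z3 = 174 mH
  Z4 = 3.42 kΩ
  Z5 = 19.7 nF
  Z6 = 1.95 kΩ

Step 1 — Angular frequency: ω = 2π·f = 2π·409 = 2570 rad/s.
Step 2 — Component impedances:
  Z1: Z = 1/(jωC) = -j/(ω·C) = 0 - j827.9 Ω
  Z2: Z = R = 2360 Ω
  Z3: Z = jωL = j·2570·0.174 = 0 + j447.1 Ω
  Z4: Z = R = 3420 Ω
  Z5: Z = 1/(jωC) = -j/(ω·C) = 0 - j1.975e+04 Ω
  Z6: Z = R = 1950 Ω
Step 3 — Ladder network (open output): work backward from the far end, alternating series and parallel combinations. Z_in = 1371 - j846.2 Ω = 1611∠-31.7° Ω.

Z = 1371 - j846.2 Ω = 1611∠-31.7° Ω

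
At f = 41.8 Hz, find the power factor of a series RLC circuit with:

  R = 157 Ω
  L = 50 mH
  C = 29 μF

Step 1 — Angular frequency: ω = 2π·f = 2π·41.8 = 262.6 rad/s.
Step 2 — Component impedances:
  R: Z = R = 157 Ω
  L: Z = jωL = j·262.6·0.05 = 0 + j13.13 Ω
  C: Z = 1/(jωC) = -j/(ω·C) = 0 - j131.3 Ω
Step 3 — Series combination: Z_total = R + L + C = 157 - j118.2 Ω = 196.5∠-37.0° Ω.
Step 4 — Power factor: PF = cos(φ) = Re(Z)/|Z| = 157/196.5 = 0.799.
Step 5 — Type: Im(Z) = -118.2 ⇒ leading (phase φ = -37.0°).

PF = 0.799 (leading, φ = -37.0°)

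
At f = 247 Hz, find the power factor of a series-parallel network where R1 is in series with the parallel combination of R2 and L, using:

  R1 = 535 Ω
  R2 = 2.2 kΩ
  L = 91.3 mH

Step 1 — Angular frequency: ω = 2π·f = 2π·247 = 1552 rad/s.
Step 2 — Component impedances:
  R1: Z = R = 535 Ω
  R2: Z = R = 2200 Ω
  L: Z = jωL = j·1552·0.0913 = 0 + j141.7 Ω
Step 3 — Parallel branch: R2 || L = 1/(1/R2 + 1/L) = 9.088 + j141.1 Ω.
Step 4 — Series with R1: Z_total = R1 + (R2 || L) = 544.1 + j141.1 Ω = 562.1∠14.5° Ω.
Step 5 — Power factor: PF = cos(φ) = Re(Z)/|Z| = 544.1/562.1 = 0.968.
Step 6 — Type: Im(Z) = 141.1 ⇒ lagging (phase φ = 14.5°).

PF = 0.968 (lagging, φ = 14.5°)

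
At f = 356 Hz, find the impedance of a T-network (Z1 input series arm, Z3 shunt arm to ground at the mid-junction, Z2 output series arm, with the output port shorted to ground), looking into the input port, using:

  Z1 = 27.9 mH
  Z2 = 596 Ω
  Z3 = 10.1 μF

Step 1 — Angular frequency: ω = 2π·f = 2π·356 = 2237 rad/s.
Step 2 — Component impedances:
  Z1: Z = jωL = j·2237·0.0279 = 0 + j62.41 Ω
  Z2: Z = R = 596 Ω
  Z3: Z = 1/(jωC) = -j/(ω·C) = 0 - j44.26 Ω
Step 3 — With the output port shorted to ground, the output series arm Z2 runs from the junction to ground; the shunt arm Z3 also runs from the junction to ground. They appear in parallel: Z3 || Z2 = 3.269 - j44.02 Ω.
Step 4 — Series with input arm Z1: Z_in = Z1 + (Z3 || Z2) = 3.269 + j18.39 Ω = 18.67∠79.9° Ω.

Z = 3.269 + j18.39 Ω = 18.67∠79.9° Ω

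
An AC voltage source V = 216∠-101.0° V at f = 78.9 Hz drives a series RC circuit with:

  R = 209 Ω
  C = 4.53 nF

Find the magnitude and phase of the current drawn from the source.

Step 1 — Angular frequency: ω = 2π·f = 2π·78.9 = 495.7 rad/s.
Step 2 — Component impedances:
  R: Z = R = 209 Ω
  C: Z = 1/(jωC) = -j/(ω·C) = 0 - j4.453e+05 Ω
Step 3 — Series combination: Z_total = R + C = 209 - j4.453e+05 Ω = 4.453e+05∠-90.0° Ω.
Step 4 — Source phasor: V = 216∠-101.0° V = -41.21 - j212 V.
Step 5 — Ohm's law: I = V / Z_total = (-41.21 - j212) / (209 - j4.453e+05) = 0.0004761 - j9.278e-05 A.
Step 6 — Convert to polar: |I| = 0.0004851 A, ∠I = -11.0°.

I = 0.0004851∠-11.0° A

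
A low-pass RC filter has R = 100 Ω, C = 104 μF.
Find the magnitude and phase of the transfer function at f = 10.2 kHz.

Step 1 — Angular frequency: ω = 2π·1.02e+04 = 6.409e+04 rad/s.
Step 2 — Transfer function: H(jω) = 1/(1 + jωRC).
Step 3 — Denominator: 1 + jωRC = 1 + j·6.409e+04·100·0.000104 = 1 + j666.5.
Step 4 — H = 2.251e-06 - j0.0015.
Step 5 — Magnitude: |H| = 0.0015 (-56.5 dB); phase: φ = -89.9°.

|H| = 0.0015 (-56.5 dB), φ = -89.9°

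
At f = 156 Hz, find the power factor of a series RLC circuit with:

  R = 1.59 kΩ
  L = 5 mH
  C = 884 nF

Step 1 — Angular frequency: ω = 2π·f = 2π·156 = 980.2 rad/s.
Step 2 — Component impedances:
  R: Z = R = 1590 Ω
  L: Z = jωL = j·980.2·0.005 = 0 + j4.901 Ω
  C: Z = 1/(jωC) = -j/(ω·C) = 0 - j1154 Ω
Step 3 — Series combination: Z_total = R + L + C = 1590 - j1149 Ω = 1962∠-35.9° Ω.
Step 4 — Power factor: PF = cos(φ) = Re(Z)/|Z| = 1590/1961.8 = 0.8105.
Step 5 — Type: Im(Z) = -1149 ⇒ leading (phase φ = -35.9°).

PF = 0.8105 (leading, φ = -35.9°)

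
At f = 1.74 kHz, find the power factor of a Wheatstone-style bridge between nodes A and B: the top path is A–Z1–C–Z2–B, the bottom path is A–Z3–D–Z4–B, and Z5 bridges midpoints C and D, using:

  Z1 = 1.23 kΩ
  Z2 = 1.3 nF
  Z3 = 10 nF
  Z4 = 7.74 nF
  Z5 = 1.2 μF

Step 1 — Angular frequency: ω = 2π·f = 2π·1740 = 1.093e+04 rad/s.
Step 2 — Component impedances:
  Z1: Z = R = 1230 Ω
  Z2: Z = 1/(jωC) = -j/(ω·C) = 0 - j7.036e+04 Ω
  Z3: Z = 1/(jωC) = -j/(ω·C) = 0 - j9147 Ω
  Z4: Z = 1/(jωC) = -j/(ω·C) = 0 - j1.182e+04 Ω
  Z5: Z = 1/(jωC) = -j/(ω·C) = 0 - j76.22 Ω
Step 3 — Bridge requires nodal analysis (the Z5 bridge couples midpoints C and D, so the two paths cannot be reduced to a simple series/parallel combination). Setting node B to ground and injecting 1 A at node A, the 3-node admittance system at A, C, D solves to V_A = Z_AB = 1191 - j1.033e+04 Ω = 1.04e+04∠-83.4° Ω.
Step 4 — Power factor: PF = cos(φ) = Re(Z)/|Z| = 1191.5/10401 = 0.1146.
Step 5 — Type: Im(Z) = -1.033e+04 ⇒ leading (phase φ = -83.4°).

PF = 0.1146 (leading, φ = -83.4°)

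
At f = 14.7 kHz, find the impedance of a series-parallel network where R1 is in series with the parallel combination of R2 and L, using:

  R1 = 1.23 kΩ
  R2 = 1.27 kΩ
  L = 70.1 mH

Step 1 — Angular frequency: ω = 2π·f = 2π·1.47e+04 = 9.236e+04 rad/s.
Step 2 — Component impedances:
  R1: Z = R = 1230 Ω
  R2: Z = R = 1270 Ω
  L: Z = jωL = j·9.236e+04·0.0701 = 0 + j6475 Ω
Step 3 — Parallel branch: R2 || L = 1/(1/R2 + 1/L) = 1223 + j239.9 Ω.
Step 4 — Series with R1: Z_total = R1 + (R2 || L) = 2453 + j239.9 Ω = 2465∠5.6° Ω.

Z = 2453 + j239.9 Ω = 2465∠5.6° Ω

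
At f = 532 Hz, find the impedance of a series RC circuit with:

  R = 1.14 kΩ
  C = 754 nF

Step 1 — Angular frequency: ω = 2π·f = 2π·532 = 3343 rad/s.
Step 2 — Component impedances:
  R: Z = R = 1140 Ω
  C: Z = 1/(jωC) = -j/(ω·C) = 0 - j396.8 Ω
Step 3 — Series combination: Z_total = R + C = 1140 - j396.8 Ω = 1207∠-19.2° Ω.

Z = 1140 - j396.8 Ω = 1207∠-19.2° Ω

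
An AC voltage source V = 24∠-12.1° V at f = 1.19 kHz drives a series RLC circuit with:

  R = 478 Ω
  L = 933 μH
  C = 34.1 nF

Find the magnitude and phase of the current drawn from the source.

Step 1 — Angular frequency: ω = 2π·f = 2π·1190 = 7477 rad/s.
Step 2 — Component impedances:
  R: Z = R = 478 Ω
  L: Z = jωL = j·7477·0.000933 = 0 + j6.976 Ω
  C: Z = 1/(jωC) = -j/(ω·C) = 0 - j3922 Ω
Step 3 — Series combination: Z_total = R + L + C = 478 - j3915 Ω = 3944∠-83.0° Ω.
Step 4 — Source phasor: V = 24∠-12.1° V = 23.47 - j5.031 V.
Step 5 — Ohm's law: I = V / Z_total = (23.47 - j5.031) / (478 - j3915) = 0.001987 + j0.005751 A.
Step 6 — Convert to polar: |I| = 0.006085 A, ∠I = 70.9°.

I = 0.006085∠70.9° A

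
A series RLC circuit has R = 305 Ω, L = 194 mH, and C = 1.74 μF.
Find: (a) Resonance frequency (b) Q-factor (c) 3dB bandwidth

Step 1 — Resonance: ω₀ = 1/√(LC) = 1/√(0.194·1.74e-06) = 1721 rad/s.
Step 2 — f₀ = ω₀/(2π) = 273.9 Hz.
Step 3 — Series Q: Q = ω₀L/R = 1721·0.194/305 = 1.095.
Step 4 — Bandwidth: Δω = ω₀/Q = 1572 rad/s; BW = Δω/(2π) = 250.2 Hz.

(a) f₀ = 273.9 Hz  (b) Q = 1.095  (c) BW = 250.2 Hz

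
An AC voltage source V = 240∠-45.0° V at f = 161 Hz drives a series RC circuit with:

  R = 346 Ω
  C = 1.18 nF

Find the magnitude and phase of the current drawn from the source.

Step 1 — Angular frequency: ω = 2π·f = 2π·161 = 1012 rad/s.
Step 2 — Component impedances:
  R: Z = R = 346 Ω
  C: Z = 1/(jωC) = -j/(ω·C) = 0 - j8.377e+05 Ω
Step 3 — Series combination: Z_total = R + C = 346 - j8.377e+05 Ω = 8.377e+05∠-90.0° Ω.
Step 4 — Source phasor: V = 240∠-45.0° V = 169.7 - j169.7 V.
Step 5 — Ohm's law: I = V / Z_total = (169.7 - j169.7) / (346 - j8.377e+05) = 0.0002027 + j0.0002025 A.
Step 6 — Convert to polar: |I| = 0.0002865 A, ∠I = 45.0°.

I = 0.0002865∠45.0° A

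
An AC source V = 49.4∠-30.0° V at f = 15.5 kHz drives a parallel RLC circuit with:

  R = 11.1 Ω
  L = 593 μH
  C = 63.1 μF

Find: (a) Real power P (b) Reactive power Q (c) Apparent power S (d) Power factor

Step 1 — Angular frequency: ω = 2π·f = 2π·1.55e+04 = 9.739e+04 rad/s.
Step 2 — Component impedances:
  R: Z = R = 11.1 Ω
  L: Z = jωL = j·9.739e+04·0.000593 = 0 + j57.75 Ω
  C: Z = 1/(jωC) = -j/(ω·C) = 0 - j0.1627 Ω
Step 3 — Parallel combination: 1/Z_total = 1/R + 1/L + 1/C; Z_total = 0.002399 - j0.1632 Ω = 0.1632∠-89.2° Ω.
Step 4 — Source phasor: V = 49.4∠-30.0° V = 42.78 - j24.7 V.
Step 5 — Current: I = V / Z = 155.2 + j259.9 A = 302.8∠59.2° A.
Step 6 — Complex power: S = V·I* = 219.9 - j1.495e+04 VA.
Step 7 — Real power: P = Re(S) = 219.9 W.
Step 8 — Reactive power: Q = Im(S) = -1.495e+04 VAR.
Step 9 — Apparent power: |S| = 1.496e+04 VA.
Step 10 — Power factor: PF = P/|S| = 0.0147 (leading).

(a) P = 219.9 W  (b) Q = -1.495e+04 VAR  (c) S = 1.496e+04 VA  (d) PF = 0.0147 (leading)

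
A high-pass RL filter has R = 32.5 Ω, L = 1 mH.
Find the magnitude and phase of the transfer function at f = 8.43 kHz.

Step 1 — Angular frequency: ω = 2π·8430 = 5.297e+04 rad/s.
Step 2 — Transfer function: H(jω) = jωL/(R + jωL).
Step 3 — Numerator jωL = j·52.97; denominator R + jωL = 32.5 + j52.97.
Step 4 — H = 0.7265 + j0.4458.
Step 5 — Magnitude: |H| = 0.8523 (-1.4 dB); phase: φ = 31.5°.

|H| = 0.8523 (-1.4 dB), φ = 31.5°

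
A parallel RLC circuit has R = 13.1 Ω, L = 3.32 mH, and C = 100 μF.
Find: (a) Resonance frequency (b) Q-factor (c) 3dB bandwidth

Step 1 — Resonance: ω₀ = 1/√(LC) = 1/√(0.00332·0.0001) = 1736 rad/s.
Step 2 — f₀ = ω₀/(2π) = 276.2 Hz.
Step 3 — Parallel Q: Q = R/(ω₀L) = 13.1/(1736·0.00332) = 2.274.
Step 4 — Bandwidth: Δω = ω₀/Q = 763.4 rad/s; BW = Δω/(2π) = 121.5 Hz.

(a) f₀ = 276.2 Hz  (b) Q = 2.274  (c) BW = 121.5 Hz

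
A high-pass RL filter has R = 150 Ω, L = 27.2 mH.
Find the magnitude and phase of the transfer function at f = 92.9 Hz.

Step 1 — Angular frequency: ω = 2π·92.9 = 583.7 rad/s.
Step 2 — Transfer function: H(jω) = jωL/(R + jωL).
Step 3 — Numerator jωL = j·15.88; denominator R + jωL = 150 + j15.88.
Step 4 — H = 0.01108 + j0.1047.
Step 5 — Magnitude: |H| = 0.1053 (-19.6 dB); phase: φ = 84.0°.

|H| = 0.1053 (-19.6 dB), φ = 84.0°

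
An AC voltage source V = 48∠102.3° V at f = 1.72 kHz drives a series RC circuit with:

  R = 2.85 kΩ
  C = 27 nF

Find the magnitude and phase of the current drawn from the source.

Step 1 — Angular frequency: ω = 2π·f = 2π·1720 = 1.081e+04 rad/s.
Step 2 — Component impedances:
  R: Z = R = 2850 Ω
  C: Z = 1/(jωC) = -j/(ω·C) = 0 - j3427 Ω
Step 3 — Series combination: Z_total = R + C = 2850 - j3427 Ω = 4457∠-50.3° Ω.
Step 4 — Source phasor: V = 48∠102.3° V = -10.23 + j46.9 V.
Step 5 — Ohm's law: I = V / Z_total = (-10.23 + j46.9) / (2850 - j3427) = -0.009557 + j0.004964 A.
Step 6 — Convert to polar: |I| = 0.01077 A, ∠I = 152.6°.

I = 0.01077∠152.6° A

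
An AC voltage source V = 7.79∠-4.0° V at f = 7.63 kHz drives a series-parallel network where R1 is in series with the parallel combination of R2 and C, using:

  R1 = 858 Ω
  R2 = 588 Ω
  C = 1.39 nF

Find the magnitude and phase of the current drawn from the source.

Step 1 — Angular frequency: ω = 2π·f = 2π·7630 = 4.794e+04 rad/s.
Step 2 — Component impedances:
  R1: Z = R = 858 Ω
  R2: Z = R = 588 Ω
  C: Z = 1/(jωC) = -j/(ω·C) = 0 - j1.501e+04 Ω
Step 3 — Parallel branch: R2 || C = 1/(1/R2 + 1/C) = 587.1 - j23 Ω.
Step 4 — Series with R1: Z_total = R1 + (R2 || C) = 1445 - j23 Ω = 1445∠-0.9° Ω.
Step 5 — Source phasor: V = 7.79∠-4.0° V = 7.771 - j0.5434 V.
Step 6 — Ohm's law: I = V / Z_total = (7.771 - j0.5434) / (1445 - j23) = 0.005382 - j0.0002904 A.
Step 7 — Convert to polar: |I| = 0.00539 A, ∠I = -3.1°.

I = 0.00539∠-3.1° A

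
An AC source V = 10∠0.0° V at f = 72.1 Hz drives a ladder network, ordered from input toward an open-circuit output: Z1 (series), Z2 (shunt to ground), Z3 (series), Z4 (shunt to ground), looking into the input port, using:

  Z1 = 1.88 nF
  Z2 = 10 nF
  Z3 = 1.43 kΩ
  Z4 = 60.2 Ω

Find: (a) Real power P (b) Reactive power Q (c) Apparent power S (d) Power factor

Step 1 — Angular frequency: ω = 2π·f = 2π·72.1 = 453 rad/s.
Step 2 — Component impedances:
  Z1: Z = 1/(jωC) = -j/(ω·C) = 0 - j1.174e+06 Ω
  Z2: Z = 1/(jωC) = -j/(ω·C) = 0 - j2.207e+05 Ω
  Z3: Z = R = 1430 Ω
  Z4: Z = R = 60.2 Ω
Step 3 — Ladder network (open output): work backward from the far end, alternating series and parallel combinations. Z_in = 1490 - j1.174e+06 Ω = 1.174e+06∠-89.9° Ω.
Step 4 — Source phasor: V = 10∠0.0° V = 10 V.
Step 5 — Current: I = V / Z = 1.081e-08 + j8.517e-06 A = 8.517e-06∠89.9° A.
Step 6 — Complex power: S = V·I* = 1.081e-07 - j8.517e-05 VA.
Step 7 — Real power: P = Re(S) = 1.081e-07 W.
Step 8 — Reactive power: Q = Im(S) = -8.517e-05 VAR.
Step 9 — Apparent power: |S| = 8.517e-05 VA.
Step 10 — Power factor: PF = P/|S| = 0.001269 (leading).

(a) P = 1.081e-07 W  (b) Q = -8.517e-05 VAR  (c) S = 8.517e-05 VA  (d) PF = 0.001269 (leading)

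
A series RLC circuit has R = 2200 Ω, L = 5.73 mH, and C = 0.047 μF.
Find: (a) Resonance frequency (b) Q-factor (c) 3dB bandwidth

Step 1 — Resonance condition Im(Z)=0 gives ω₀ = 1/√(LC).
Step 2 — ω₀ = 1/√(0.00573·4.7e-08) = 6.094e+04 rad/s.
Step 3 — f₀ = ω₀/(2π) = 9698 Hz.
Step 4 — Series Q: Q = ω₀L/R = 6.094e+04·0.00573/2200 = 0.1587.
Step 5 — 3dB bandwidth: Δω = ω₀/Q = 3.839e+05 rad/s; BW = Δω/(2π) = 6.111e+04 Hz.

(a) f₀ = 9698 Hz  (b) Q = 0.1587  (c) BW = 6.111e+04 Hz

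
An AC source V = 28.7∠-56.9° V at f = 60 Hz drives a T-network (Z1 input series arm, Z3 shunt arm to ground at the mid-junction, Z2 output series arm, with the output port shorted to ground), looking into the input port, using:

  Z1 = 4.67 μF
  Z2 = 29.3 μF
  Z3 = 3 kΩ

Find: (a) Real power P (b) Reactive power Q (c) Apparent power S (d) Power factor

Step 1 — Angular frequency: ω = 2π·f = 2π·60 = 377 rad/s.
Step 2 — Component impedances:
  Z1: Z = 1/(jωC) = -j/(ω·C) = 0 - j568 Ω
  Z2: Z = 1/(jωC) = -j/(ω·C) = 0 - j90.53 Ω
  Z3: Z = R = 3000 Ω
Step 3 — With the output port shorted to ground, the output series arm Z2 runs from the junction to ground; the shunt arm Z3 also runs from the junction to ground. They appear in parallel: Z3 || Z2 = 2.73 - j90.45 Ω.
Step 4 — Series with input arm Z1: Z_in = Z1 + (Z3 || Z2) = 2.73 - j658.5 Ω = 658.5∠-89.8° Ω.
Step 5 — Source phasor: V = 28.7∠-56.9° V = 15.67 - j24.04 V.
Step 6 — Current: I = V / Z = 0.03661 + j0.02365 A = 0.04359∠32.9° A.
Step 7 — Complex power: S = V·I* = 0.005186 - j1.251 VA.
Step 8 — Real power: P = Re(S) = 0.005186 W.
Step 9 — Reactive power: Q = Im(S) = -1.251 VAR.
Step 10 — Apparent power: |S| = 1.251 VA.
Step 11 — Power factor: PF = P/|S| = 0.004145 (leading).

(a) P = 0.005186 W  (b) Q = -1.251 VAR  (c) S = 1.251 VA  (d) PF = 0.004145 (leading)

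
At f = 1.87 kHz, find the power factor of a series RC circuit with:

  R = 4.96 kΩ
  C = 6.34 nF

Step 1 — Angular frequency: ω = 2π·f = 2π·1870 = 1.175e+04 rad/s.
Step 2 — Component impedances:
  R: Z = R = 4960 Ω
  C: Z = 1/(jωC) = -j/(ω·C) = 0 - j1.342e+04 Ω
Step 3 — Series combination: Z_total = R + C = 4960 - j1.342e+04 Ω = 1.431e+04∠-69.7° Ω.
Step 4 — Power factor: PF = cos(φ) = Re(Z)/|Z| = 4960/1.431e+04 = 0.3466.
Step 5 — Type: Im(Z) = -1.342e+04 ⇒ leading (phase φ = -69.7°).

PF = 0.3466 (leading, φ = -69.7°)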